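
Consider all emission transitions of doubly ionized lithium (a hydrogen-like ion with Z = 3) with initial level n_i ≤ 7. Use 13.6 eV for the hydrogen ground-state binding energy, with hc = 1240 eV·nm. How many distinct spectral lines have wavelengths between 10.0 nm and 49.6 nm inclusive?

Enumerate all n_i → n_f pairs with 1 ≤ n_f < n_i ≤ 7 and compute λ = 1240 / [13.6·9·(1/n_f² − 1/n_i²)].
Lines falling in [10.0, 49.6] nm: 7→1 (10.34 nm), 6→1 (10.42 nm), 5→1 (10.55 nm), 4→1 (10.81 nm), 3→1 (11.40 nm), 2→1 (13.51 nm), 7→2 (44.12 nm), 6→2 (45.59 nm), 5→2 (48.24 nm).

9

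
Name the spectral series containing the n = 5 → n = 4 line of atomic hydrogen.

Brackett

The series is set by the lower level: n_f = 4 is the Brackett series.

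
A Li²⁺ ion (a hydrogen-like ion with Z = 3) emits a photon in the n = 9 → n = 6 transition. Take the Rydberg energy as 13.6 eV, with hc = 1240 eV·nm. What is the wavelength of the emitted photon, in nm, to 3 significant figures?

For Z = 3 the level energies scale as Z², so the effective Rydberg energy is 13.6 × 9 = 122.4 eV.
ΔE = 122.4 × (1/6² − 1/9²) = 122.4 × 0.01543 = 1.889 eV.
λ = hc/ΔE = 1240 / 1.889 = 656 nm.

656 nm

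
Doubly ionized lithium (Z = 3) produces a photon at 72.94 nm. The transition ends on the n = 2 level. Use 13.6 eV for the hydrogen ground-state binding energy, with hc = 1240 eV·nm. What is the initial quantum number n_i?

n_i = 3

The photon energy is ΔE = hc/λ = 1240 / 72.94 = 17.00 eV.
With Z = 3, ΔE = 122.4 × (1/n_f² − 1/n_i²), so 1/n_f² − 1/n_i² = 0.1389.
With n_f = 2: 1/n_i² = 1/4 − 0.1389 = 0.1111, so n_i ≈ 3.00.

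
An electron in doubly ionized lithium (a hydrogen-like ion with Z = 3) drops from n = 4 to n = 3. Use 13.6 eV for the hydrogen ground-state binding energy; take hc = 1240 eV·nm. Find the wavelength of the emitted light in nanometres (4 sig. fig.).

For Z = 3 the level energies scale as Z², so the effective Rydberg energy is 13.6 × 9 = 122.4 eV.
ΔE = 122.4 × (1/3² − 1/4²) = 122.4 × 0.04861 = 5.950 eV.
λ = hc/ΔE = 1240 / 5.950 = 208.4 nm.

208.4 nm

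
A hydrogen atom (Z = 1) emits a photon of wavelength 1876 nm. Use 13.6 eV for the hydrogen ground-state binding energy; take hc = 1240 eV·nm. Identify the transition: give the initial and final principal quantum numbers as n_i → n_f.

The photon energy is ΔE = hc/λ = 1240 / 1876 = 0.6610 eV.
With Z = 1, ΔE = 13.60 × (1/n_f² − 1/n_i²), so 1/n_f² − 1/n_i² = 0.04860.
Trying n_f = 3 gives 1/n_i² = 0.06251, i.e. n_i ≈ 4; this pair matches.

n_i = 4, n_f = 3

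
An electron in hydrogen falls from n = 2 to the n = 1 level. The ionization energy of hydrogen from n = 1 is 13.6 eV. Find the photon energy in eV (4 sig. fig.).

E_2 = −13.60/4 = −3.400 eV and E_1 = −13.60/1 = −13.60 eV.
The photon energy is |E_2 − E_1| = 10.20 eV.

10.20 eV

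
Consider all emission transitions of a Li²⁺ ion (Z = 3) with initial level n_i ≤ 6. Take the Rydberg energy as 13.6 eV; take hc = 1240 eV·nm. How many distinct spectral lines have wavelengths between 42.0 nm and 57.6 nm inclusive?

3

Enumerate all n_i → n_f pairs with 1 ≤ n_f < n_i ≤ 6 and compute λ = 1240 / [13.6·9·(1/n_f² − 1/n_i²)].
Lines falling in [42.0, 57.6] nm: 6→2 (45.59 nm), 5→2 (48.24 nm), 4→2 (54.03 nm).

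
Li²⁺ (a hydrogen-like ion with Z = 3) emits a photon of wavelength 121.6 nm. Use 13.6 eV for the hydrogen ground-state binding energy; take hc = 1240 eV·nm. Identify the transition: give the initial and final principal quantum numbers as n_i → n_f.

The photon energy is ΔE = hc/λ = 1240 / 121.6 = 10.20 eV.
With Z = 3, ΔE = 122.4 × (1/n_f² − 1/n_i²), so 1/n_f² − 1/n_i² = 0.08331.
Trying n_f = 3 gives 1/n_i² = 0.02780, i.e. n_i ≈ 6; this pair matches.

n_i = 6, n_f = 3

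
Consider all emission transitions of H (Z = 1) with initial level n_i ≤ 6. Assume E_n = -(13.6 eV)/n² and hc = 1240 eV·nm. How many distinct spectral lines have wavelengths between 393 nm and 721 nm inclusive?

Enumerate all n_i → n_f pairs with 1 ≤ n_f < n_i ≤ 6 and compute λ = 1240 / [13.6·1·(1/n_f² − 1/n_i²)].
Lines falling in [393, 721] nm: 6→2 (410.3 nm), 5→2 (434.2 nm), 4→2 (486.3 nm), 3→2 (656.5 nm).

4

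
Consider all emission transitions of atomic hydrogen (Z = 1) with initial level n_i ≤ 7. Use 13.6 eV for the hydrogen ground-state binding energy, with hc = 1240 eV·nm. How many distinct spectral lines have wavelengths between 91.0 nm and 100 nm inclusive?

4

Enumerate all n_i → n_f pairs with 1 ≤ n_f < n_i ≤ 7 and compute λ = 1240 / [13.6·1·(1/n_f² − 1/n_i²)].
Lines falling in [91.0, 100] nm: 7→1 (93.08 nm), 6→1 (93.78 nm), 5→1 (94.98 nm), 4→1 (97.25 nm).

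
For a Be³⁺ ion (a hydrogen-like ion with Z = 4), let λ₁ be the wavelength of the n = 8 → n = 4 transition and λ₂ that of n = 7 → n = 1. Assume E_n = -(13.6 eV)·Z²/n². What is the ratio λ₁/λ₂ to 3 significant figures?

λ ∝ 1/ΔE ∝ 1/(1/n_f² − 1/n_i²), and the Z² and hc factors cancel in the ratio.
λ₁/λ₂ = (1/1² − 1/7²)/(1/4² − 1/8²) = 0.9796/0.04688 = 20.9.

20.9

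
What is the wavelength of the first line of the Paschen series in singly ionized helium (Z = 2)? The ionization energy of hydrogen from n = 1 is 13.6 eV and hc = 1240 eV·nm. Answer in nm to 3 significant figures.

469 nm

The Paschen series terminates on n_f = 3; the first line has n_i = 3+1 = 4.
ΔE = 54.40 × (1/3² − 1/4²) = 2.644 eV.
λ = 1240 / 2.644 = 469 nm.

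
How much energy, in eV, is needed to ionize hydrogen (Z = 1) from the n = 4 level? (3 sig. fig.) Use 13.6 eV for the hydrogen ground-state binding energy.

0.850 eV

E_4 = −13.60/16 = −0.850 eV, so ionization (to E = 0) requires 0.850 eV.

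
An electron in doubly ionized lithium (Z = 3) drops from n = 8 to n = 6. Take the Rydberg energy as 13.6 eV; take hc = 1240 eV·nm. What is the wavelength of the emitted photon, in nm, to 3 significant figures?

834 nm

For Z = 3 the level energies scale as Z², so the effective Rydberg energy is 13.6 × 9 = 122.4 eV.
ΔE = 122.4 × (1/6² − 1/8²) = 122.4 × 0.01215 = 1.488 eV.
λ = hc/ΔE = 1240 / 1.488 = 834 nm.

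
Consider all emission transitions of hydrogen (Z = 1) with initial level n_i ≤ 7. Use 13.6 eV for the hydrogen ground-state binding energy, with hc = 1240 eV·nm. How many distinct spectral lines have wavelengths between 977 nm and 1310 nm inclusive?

Enumerate all n_i → n_f pairs with 1 ≤ n_f < n_i ≤ 7 and compute λ = 1240 / [13.6·1·(1/n_f² − 1/n_i²)].
Lines falling in [977, 1310] nm: 7→3 (1005 nm), 6→3 (1094 nm), 5→3 (1282 nm).

3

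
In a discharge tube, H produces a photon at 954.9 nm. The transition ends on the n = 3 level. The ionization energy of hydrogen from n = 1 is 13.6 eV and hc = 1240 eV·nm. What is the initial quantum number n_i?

The photon energy is ΔE = hc/λ = 1240 / 954.9 = 1.299 eV.
With Z = 1, ΔE = 13.60 × (1/n_f² − 1/n_i²), so 1/n_f² − 1/n_i² = 0.09548.
With n_f = 3: 1/n_i² = 1/9 − 0.09548 = 0.01563, so n_i ≈ 8.00.

n_i = 8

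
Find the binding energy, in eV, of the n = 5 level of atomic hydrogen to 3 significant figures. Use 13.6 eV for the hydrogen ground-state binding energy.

E_5 = −13.60/25 = −0.544 eV, so ionization (to E = 0) requires 0.544 eV.

0.544 eV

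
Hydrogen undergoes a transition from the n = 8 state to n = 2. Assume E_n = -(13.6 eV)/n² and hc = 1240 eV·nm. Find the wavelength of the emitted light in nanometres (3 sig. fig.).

ΔE = 13.60 × (1/2² − 1/8²) = 13.60 × 0.2344 = 3.188 eV.
λ = hc/ΔE = 1240 / 3.188 = 389 nm.
This line belongs to the Balmer series.

389 nm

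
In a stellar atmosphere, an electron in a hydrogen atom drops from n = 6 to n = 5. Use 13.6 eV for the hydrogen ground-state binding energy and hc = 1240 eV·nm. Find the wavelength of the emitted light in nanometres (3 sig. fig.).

7460 nm

ΔE = 13.60 × (1/5² − 1/6²) = 13.60 × 0.01222 = 0.1662 eV.
λ = hc/ΔE = 1240 / 0.1662 = 7460 nm.
This line belongs to the Pfund series.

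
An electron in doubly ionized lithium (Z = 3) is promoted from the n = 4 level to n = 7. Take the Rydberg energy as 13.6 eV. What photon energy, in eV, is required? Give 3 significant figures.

The Bohr energies scale as Z², so for Z = 3: E_n = −122.4/n² eV.
E_7 = −122.4/49 = −2.498 eV and E_4 = −122.4/16 = −7.650 eV.
The photon energy is |E_7 − E_4| = 5.15 eV.

5.15 eV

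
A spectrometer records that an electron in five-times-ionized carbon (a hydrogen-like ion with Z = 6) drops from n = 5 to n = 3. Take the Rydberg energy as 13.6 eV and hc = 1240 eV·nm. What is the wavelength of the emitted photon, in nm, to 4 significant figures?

35.62 nm

For Z = 6 the level energies scale as Z², so the effective Rydberg energy is 13.6 × 36 = 489.6 eV.
ΔE = 489.6 × (1/3² − 1/5²) = 489.6 × 0.07111 = 34.82 eV.
λ = hc/ΔE = 1240 / 34.82 = 35.62 nm.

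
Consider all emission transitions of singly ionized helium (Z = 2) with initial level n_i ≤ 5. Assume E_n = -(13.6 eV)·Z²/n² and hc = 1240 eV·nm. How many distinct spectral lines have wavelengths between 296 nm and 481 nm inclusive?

Enumerate all n_i → n_f pairs with 1 ≤ n_f < n_i ≤ 5 and compute λ = 1240 / [13.6·4·(1/n_f² − 1/n_i²)].
Lines falling in [296, 481] nm: 5→3 (320.5 nm), 4→3 (468.9 nm).

2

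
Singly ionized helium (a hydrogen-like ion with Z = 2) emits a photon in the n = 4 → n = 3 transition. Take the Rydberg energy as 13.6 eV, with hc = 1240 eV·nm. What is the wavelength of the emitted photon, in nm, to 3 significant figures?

469 nm

For Z = 2 the level energies scale as Z², so the effective Rydberg energy is 13.6 × 4 = 54.40 eV.
ΔE = 54.40 × (1/3² − 1/4²) = 54.40 × 0.04861 = 2.644 eV.
λ = hc/ΔE = 1240 / 2.644 = 469 nm.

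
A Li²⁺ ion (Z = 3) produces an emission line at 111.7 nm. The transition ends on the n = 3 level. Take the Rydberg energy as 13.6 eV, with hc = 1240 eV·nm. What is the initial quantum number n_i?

The photon energy is ΔE = hc/λ = 1240 / 111.7 = 11.10 eV.
With Z = 3, ΔE = 122.4 × (1/n_f² − 1/n_i²), so 1/n_f² − 1/n_i² = 0.09070.
With n_f = 3: 1/n_i² = 1/9 − 0.09070 = 0.02042, so n_i ≈ 7.00.

n_i = 7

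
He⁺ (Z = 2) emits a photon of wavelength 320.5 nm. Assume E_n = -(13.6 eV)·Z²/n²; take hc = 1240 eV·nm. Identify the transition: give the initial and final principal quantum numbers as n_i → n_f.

n_i = 5, n_f = 3

The photon energy is ΔE = hc/λ = 1240 / 320.5 = 3.869 eV.
With Z = 2, ΔE = 54.40 × (1/n_f² − 1/n_i²), so 1/n_f² − 1/n_i² = 0.07112.
Trying n_f = 3 gives 1/n_i² = 0.03999, i.e. n_i ≈ 5; this pair matches.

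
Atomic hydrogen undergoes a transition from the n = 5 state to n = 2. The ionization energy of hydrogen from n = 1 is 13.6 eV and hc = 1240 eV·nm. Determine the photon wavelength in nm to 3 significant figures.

434 nm

ΔE = 13.60 × (1/2² − 1/5²) = 13.60 × 0.2100 = 2.856 eV.
λ = hc/ΔE = 1240 / 2.856 = 434 nm.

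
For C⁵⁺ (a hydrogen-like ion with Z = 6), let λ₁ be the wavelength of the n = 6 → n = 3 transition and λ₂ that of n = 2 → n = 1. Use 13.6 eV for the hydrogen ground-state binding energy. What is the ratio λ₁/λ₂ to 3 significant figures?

9.00

λ ∝ 1/ΔE ∝ 1/(1/n_f² − 1/n_i²), and the Z² and hc factors cancel in the ratio.
λ₁/λ₂ = (1/1² − 1/2²)/(1/3² − 1/6²) = 0.7500/0.08333 = 9.00.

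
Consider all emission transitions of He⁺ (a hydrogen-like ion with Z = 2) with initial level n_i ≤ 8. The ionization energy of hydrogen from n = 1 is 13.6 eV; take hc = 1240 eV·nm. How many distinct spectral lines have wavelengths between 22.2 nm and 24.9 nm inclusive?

Enumerate all n_i → n_f pairs with 1 ≤ n_f < n_i ≤ 8 and compute λ = 1240 / [13.6·4·(1/n_f² − 1/n_i²)].
Lines falling in [22.2, 24.9] nm: 8→1 (23.16 nm), 7→1 (23.27 nm), 6→1 (23.45 nm), 5→1 (23.74 nm), 4→1 (24.31 nm).

5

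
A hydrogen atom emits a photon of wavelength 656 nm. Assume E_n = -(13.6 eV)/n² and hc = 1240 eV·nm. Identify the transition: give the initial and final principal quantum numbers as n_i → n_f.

The photon energy is ΔE = hc/λ = 1240 / 656 = 1.890 eV.
With Z = 1, ΔE = 13.60 × (1/n_f² − 1/n_i²), so 1/n_f² − 1/n_i² = 0.1390.
Trying n_f = 2 gives 1/n_i² = 0.1110, i.e. n_i ≈ 3; this pair matches.

n_i = 3, n_f = 2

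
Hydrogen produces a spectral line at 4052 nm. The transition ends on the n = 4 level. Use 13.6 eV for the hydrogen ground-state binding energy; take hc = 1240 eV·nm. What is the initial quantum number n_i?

n_i = 5

The photon energy is ΔE = hc/λ = 1240 / 4052 = 0.3060 eV.
With Z = 1, ΔE = 13.60 × (1/n_f² − 1/n_i²), so 1/n_f² − 1/n_i² = 0.02250.
With n_f = 4: 1/n_i² = 1/16 − 0.02250 = 0.04000, so n_i ≈ 5.00.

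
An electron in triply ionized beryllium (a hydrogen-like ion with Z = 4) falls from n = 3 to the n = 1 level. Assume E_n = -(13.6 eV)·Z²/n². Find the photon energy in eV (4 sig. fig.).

193.4 eV

The Bohr energies scale as Z², so for Z = 4: E_n = −217.6/n² eV.
E_3 = −217.6/9 = −24.18 eV and E_1 = −217.6/1 = −217.6 eV.
The photon energy is |E_3 − E_1| = 193.4 eV.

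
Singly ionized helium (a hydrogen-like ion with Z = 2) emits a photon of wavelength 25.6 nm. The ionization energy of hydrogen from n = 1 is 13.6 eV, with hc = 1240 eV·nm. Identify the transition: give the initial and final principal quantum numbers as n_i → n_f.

The photon energy is ΔE = hc/λ = 1240 / 25.6 = 48.44 eV.
With Z = 2, ΔE = 54.40 × (1/n_f² − 1/n_i²), so 1/n_f² − 1/n_i² = 0.8904.
Trying n_f = 1 gives 1/n_i² = 0.1096, i.e. n_i ≈ 3; this pair matches.

n_i = 3, n_f = 1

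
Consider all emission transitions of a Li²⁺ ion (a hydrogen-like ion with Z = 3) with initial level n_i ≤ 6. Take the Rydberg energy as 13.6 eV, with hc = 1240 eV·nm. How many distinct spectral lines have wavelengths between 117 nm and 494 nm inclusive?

5

Enumerate all n_i → n_f pairs with 1 ≤ n_f < n_i ≤ 6 and compute λ = 1240 / [13.6·9·(1/n_f² − 1/n_i²)].
Lines falling in [117, 494] nm: 6→3 (121.6 nm), 5→3 (142.5 nm), 4→3 (208.4 nm), 6→4 (291.8 nm), 5→4 (450.3 nm).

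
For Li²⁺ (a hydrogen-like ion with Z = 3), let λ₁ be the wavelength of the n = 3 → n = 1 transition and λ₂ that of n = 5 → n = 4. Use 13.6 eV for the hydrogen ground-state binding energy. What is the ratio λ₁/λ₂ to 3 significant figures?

0.0253

λ ∝ 1/ΔE ∝ 1/(1/n_f² − 1/n_i²), and the Z² and hc factors cancel in the ratio.
λ₁/λ₂ = (1/4² − 1/5²)/(1/1² − 1/3²) = 0.02250/0.8889 = 0.0253.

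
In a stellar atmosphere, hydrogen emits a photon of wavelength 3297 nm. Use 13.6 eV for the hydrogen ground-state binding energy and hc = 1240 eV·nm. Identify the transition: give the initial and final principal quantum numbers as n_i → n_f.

n_i = 9, n_f = 5

The photon energy is ΔE = hc/λ = 1240 / 3297 = 0.3761 eV.
With Z = 1, ΔE = 13.60 × (1/n_f² − 1/n_i²), so 1/n_f² − 1/n_i² = 0.02765.
Trying n_f = 5 gives 1/n_i² = 0.01235, i.e. n_i ≈ 9; this pair matches.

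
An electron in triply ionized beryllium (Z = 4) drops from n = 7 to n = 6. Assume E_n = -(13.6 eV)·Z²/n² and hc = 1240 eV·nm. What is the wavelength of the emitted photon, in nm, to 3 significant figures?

773 nm

For Z = 4 the level energies scale as Z², so the effective Rydberg energy is 13.6 × 16 = 217.6 eV.
ΔE = 217.6 × (1/6² − 1/7²) = 217.6 × 0.007370 = 1.604 eV.
λ = hc/ΔE = 1240 / 1.604 = 773 nm.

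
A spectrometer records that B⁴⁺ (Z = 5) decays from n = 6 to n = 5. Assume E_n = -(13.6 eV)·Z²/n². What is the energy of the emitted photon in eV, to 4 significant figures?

4.156 eV

The Bohr energies scale as Z², so for Z = 5: E_n = −340.0/n² eV.
E_6 = −340.0/36 = −9.444 eV and E_5 = −340.0/25 = −13.60 eV.
The photon energy is |E_6 − E_5| = 4.156 eV.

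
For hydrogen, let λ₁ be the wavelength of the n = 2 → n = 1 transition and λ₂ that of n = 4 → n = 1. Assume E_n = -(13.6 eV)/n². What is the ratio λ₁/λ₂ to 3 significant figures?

λ ∝ 1/ΔE ∝ 1/(1/n_f² − 1/n_i²), and the Z² and hc factors cancel in the ratio.
λ₁/λ₂ = (1/1² − 1/4²)/(1/1² − 1/2²) = 0.9375/0.7500 = 1.25.

1.25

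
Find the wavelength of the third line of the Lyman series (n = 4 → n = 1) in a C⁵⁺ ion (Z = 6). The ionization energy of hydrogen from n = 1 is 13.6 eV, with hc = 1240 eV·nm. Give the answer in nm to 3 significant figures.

2.70 nm

The Lyman series terminates on n_f = 1; the third line has n_i = 1+3 = 4.
ΔE = 489.6 × (1/1² − 1/4²) = 459.0 eV.
λ = 1240 / 459.0 = 2.70 nm.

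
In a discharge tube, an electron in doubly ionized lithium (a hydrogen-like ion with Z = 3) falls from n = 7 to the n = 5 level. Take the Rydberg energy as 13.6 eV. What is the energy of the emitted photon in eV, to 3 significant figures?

2.40 eV

The Bohr energies scale as Z², so for Z = 3: E_n = −122.4/n² eV.
E_7 = −122.4/49 = −2.498 eV and E_5 = −122.4/25 = −4.896 eV.
The photon energy is |E_7 − E_5| = 2.40 eV.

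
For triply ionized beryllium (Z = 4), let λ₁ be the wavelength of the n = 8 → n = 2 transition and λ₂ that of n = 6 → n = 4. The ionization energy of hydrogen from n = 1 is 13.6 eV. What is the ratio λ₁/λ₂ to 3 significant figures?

0.148

λ ∝ 1/ΔE ∝ 1/(1/n_f² − 1/n_i²), and the Z² and hc factors cancel in the ratio.
λ₁/λ₂ = (1/4² − 1/6²)/(1/2² − 1/8²) = 0.03472/0.2344 = 0.148.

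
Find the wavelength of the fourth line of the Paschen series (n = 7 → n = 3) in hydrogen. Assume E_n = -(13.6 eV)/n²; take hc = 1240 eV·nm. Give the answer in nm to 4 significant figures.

The Paschen series terminates on n_f = 3; the fourth line has n_i = 3+4 = 7.
ΔE = 13.60 × (1/3² − 1/7²) = 1.234 eV.
λ = 1240 / 1.234 = 1005 nm.

1005 nm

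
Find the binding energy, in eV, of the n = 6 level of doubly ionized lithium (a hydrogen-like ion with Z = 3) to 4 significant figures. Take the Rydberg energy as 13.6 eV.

E_n = −13.6 Z²/n² = −122.4/n² eV for Z = 3.
E_6 = −122.4/36 = −3.400 eV, so ionization (to E = 0) requires 3.400 eV.

3.400 eV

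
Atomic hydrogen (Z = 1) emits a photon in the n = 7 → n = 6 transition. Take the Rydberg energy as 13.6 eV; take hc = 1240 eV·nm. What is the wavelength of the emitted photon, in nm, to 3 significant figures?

12400 nm

ΔE = 13.60 × (1/6² − 1/7²) = 13.60 × 0.007370 = 0.1002 eV.
λ = hc/ΔE = 1240 / 0.1002 = 12400 nm.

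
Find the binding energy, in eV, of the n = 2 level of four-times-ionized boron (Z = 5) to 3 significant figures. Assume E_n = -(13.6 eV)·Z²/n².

E_n = −13.6 Z²/n² = −340.0/n² eV for Z = 5.
E_2 = −340.0/4 = −85.0 eV, so ionization (to E = 0) requires 85.0 eV.

85.0 eV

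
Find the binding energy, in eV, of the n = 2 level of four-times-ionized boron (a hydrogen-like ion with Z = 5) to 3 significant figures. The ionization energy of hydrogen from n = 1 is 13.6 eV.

85.0 eV

E_n = −13.6 Z²/n² = −340.0/n² eV for Z = 5.
E_2 = −340.0/4 = −85.0 eV, so ionization (to E = 0) requires 85.0 eV.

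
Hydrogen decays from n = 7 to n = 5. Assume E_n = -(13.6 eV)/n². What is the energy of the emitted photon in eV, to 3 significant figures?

0.266 eV

E_7 = −13.60/49 = −0.2776 eV and E_5 = −13.60/25 = −0.5440 eV.
The photon energy is |E_7 − E_5| = 0.266 eV.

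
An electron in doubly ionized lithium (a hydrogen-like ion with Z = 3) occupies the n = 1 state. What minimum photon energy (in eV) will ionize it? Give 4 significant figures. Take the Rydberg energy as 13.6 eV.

122.4 eV

E_n = −13.6 Z²/n² = −122.4/n² eV for Z = 3.
E_1 = −122.4/1 = −122.4 eV, so ionization (to E = 0) requires 122.4 eV.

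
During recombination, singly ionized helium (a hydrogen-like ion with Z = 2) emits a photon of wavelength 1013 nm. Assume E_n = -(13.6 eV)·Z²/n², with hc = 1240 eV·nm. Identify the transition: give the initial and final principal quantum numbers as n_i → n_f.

n_i = 5, n_f = 4

The photon energy is ΔE = hc/λ = 1240 / 1013 = 1.224 eV.
With Z = 2, ΔE = 54.40 × (1/n_f² − 1/n_i²), so 1/n_f² − 1/n_i² = 0.02250.
Trying n_f = 4 gives 1/n_i² = 0.04000, i.e. n_i ≈ 5; this pair matches.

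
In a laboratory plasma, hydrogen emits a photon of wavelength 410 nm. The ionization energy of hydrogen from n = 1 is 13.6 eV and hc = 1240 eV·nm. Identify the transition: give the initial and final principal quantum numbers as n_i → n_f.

The photon energy is ΔE = hc/λ = 1240 / 410 = 3.024 eV.
With Z = 1, ΔE = 13.60 × (1/n_f² − 1/n_i²), so 1/n_f² − 1/n_i² = 0.2224.
Trying n_f = 2 gives 1/n_i² = 0.02762, i.e. n_i ≈ 6; this pair matches.

n_i = 6, n_f = 2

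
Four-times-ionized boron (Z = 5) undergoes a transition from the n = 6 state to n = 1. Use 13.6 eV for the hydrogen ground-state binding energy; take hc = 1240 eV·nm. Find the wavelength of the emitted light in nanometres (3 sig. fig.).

3.75 nm

For Z = 5 the level energies scale as Z², so the effective Rydberg energy is 13.6 × 25 = 340.0 eV.
ΔE = 340.0 × (1/1² − 1/6²) = 340.0 × 0.9722 = 330.6 eV.
λ = hc/ΔE = 1240 / 330.6 = 3.75 nm.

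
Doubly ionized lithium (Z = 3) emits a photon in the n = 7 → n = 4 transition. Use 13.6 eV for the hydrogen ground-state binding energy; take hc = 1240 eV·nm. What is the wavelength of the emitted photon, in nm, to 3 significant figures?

241 nm

For Z = 3 the level energies scale as Z², so the effective Rydberg energy is 13.6 × 9 = 122.4 eV.
ΔE = 122.4 × (1/4² − 1/7²) = 122.4 × 0.04209 = 5.152 eV.
λ = hc/ΔE = 1240 / 5.152 = 241 nm.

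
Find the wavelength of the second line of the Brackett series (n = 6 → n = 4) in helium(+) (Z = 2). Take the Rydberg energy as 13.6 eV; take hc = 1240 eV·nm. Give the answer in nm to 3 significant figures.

The Brackett series terminates on n_f = 4; the second line has n_i = 4+2 = 6.
ΔE = 54.40 × (1/4² − 1/6²) = 1.889 eV.
λ = 1240 / 1.889 = 656 nm.

656 nm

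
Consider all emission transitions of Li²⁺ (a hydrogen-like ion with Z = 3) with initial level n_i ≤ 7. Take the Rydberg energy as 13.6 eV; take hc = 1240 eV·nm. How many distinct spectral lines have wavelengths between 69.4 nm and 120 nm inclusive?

Enumerate all n_i → n_f pairs with 1 ≤ n_f < n_i ≤ 7 and compute λ = 1240 / [13.6·9·(1/n_f² − 1/n_i²)].
Lines falling in [69.4, 120] nm: 3→2 (72.94 nm), 7→3 (111.7 nm).

2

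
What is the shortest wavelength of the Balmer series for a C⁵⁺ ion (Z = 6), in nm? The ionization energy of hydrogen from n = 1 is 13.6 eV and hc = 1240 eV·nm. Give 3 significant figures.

The Balmer series has lower level n_f = 2; the series limit corresponds to n_i → ∞.
ΔE_max = 13.6 × 36 / 2² = 122.4 eV.
λ_min = 1240 / 122.4 = 10.1 nm.

10.1 nm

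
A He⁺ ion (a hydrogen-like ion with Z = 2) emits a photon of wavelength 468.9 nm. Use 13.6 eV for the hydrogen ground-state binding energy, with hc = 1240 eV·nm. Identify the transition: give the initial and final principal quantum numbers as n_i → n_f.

The photon energy is ΔE = hc/λ = 1240 / 468.9 = 2.644 eV.
With Z = 2, ΔE = 54.40 × (1/n_f² − 1/n_i²), so 1/n_f² − 1/n_i² = 0.04861.
Trying n_f = 3 gives 1/n_i² = 0.06250, i.e. n_i ≈ 4; this pair matches.

n_i = 4, n_f = 3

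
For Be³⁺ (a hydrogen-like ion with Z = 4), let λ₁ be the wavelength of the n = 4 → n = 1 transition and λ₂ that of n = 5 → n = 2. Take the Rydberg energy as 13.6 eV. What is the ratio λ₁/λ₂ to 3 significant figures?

0.224

λ ∝ 1/ΔE ∝ 1/(1/n_f² − 1/n_i²), and the Z² and hc factors cancel in the ratio.
λ₁/λ₂ = (1/2² − 1/5²)/(1/1² − 1/4²) = 0.2100/0.9375 = 0.224.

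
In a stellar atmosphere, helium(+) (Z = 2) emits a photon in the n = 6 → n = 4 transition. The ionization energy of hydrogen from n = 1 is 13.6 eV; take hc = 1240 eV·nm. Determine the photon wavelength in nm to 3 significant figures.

For Z = 2 the level energies scale as Z², so the effective Rydberg energy is 13.6 × 4 = 54.40 eV.
ΔE = 54.40 × (1/4² − 1/6²) = 54.40 × 0.03472 = 1.889 eV.
λ = hc/ΔE = 1240 / 1.889 = 656 nm.

656 nm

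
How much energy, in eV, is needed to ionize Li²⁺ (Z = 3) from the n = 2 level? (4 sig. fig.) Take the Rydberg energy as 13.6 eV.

30.60 eV

E_n = −13.6 Z²/n² = −122.4/n² eV for Z = 3.
E_2 = −122.4/4 = −30.60 eV, so ionization (to E = 0) requires 30.60 eV.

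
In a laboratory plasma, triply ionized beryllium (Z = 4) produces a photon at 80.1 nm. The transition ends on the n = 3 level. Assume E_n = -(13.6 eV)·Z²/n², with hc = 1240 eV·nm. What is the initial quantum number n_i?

The photon energy is ΔE = hc/λ = 1240 / 80.1 = 15.48 eV.
With Z = 4, ΔE = 217.6 × (1/n_f² − 1/n_i²), so 1/n_f² − 1/n_i² = 0.07114.
With n_f = 3: 1/n_i² = 1/9 − 0.07114 = 0.03997, so n_i ≈ 5.00.

n_i = 5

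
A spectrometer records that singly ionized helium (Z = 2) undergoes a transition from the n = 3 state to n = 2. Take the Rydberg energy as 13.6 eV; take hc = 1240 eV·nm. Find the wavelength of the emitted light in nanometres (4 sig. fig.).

For Z = 2 the level energies scale as Z², so the effective Rydberg energy is 13.6 × 4 = 54.40 eV.
ΔE = 54.40 × (1/2² − 1/3²) = 54.40 × 0.1389 = 7.556 eV.
λ = hc/ΔE = 1240 / 7.556 = 164.1 nm.

164.1 nm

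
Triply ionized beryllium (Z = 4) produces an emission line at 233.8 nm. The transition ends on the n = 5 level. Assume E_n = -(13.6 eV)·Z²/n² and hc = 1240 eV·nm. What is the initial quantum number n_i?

The photon energy is ΔE = hc/λ = 1240 / 233.8 = 5.304 eV.
With Z = 4, ΔE = 217.6 × (1/n_f² − 1/n_i²), so 1/n_f² − 1/n_i² = 0.02437.
With n_f = 5: 1/n_i² = 1/25 − 0.02437 = 0.01563, so n_i ≈ 8.00.

n_i = 8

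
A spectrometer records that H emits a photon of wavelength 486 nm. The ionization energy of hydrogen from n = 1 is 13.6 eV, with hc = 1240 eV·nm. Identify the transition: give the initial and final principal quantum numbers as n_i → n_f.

n_i = 4, n_f = 2

The photon energy is ΔE = hc/λ = 1240 / 486 = 2.551 eV.
With Z = 1, ΔE = 13.60 × (1/n_f² − 1/n_i²), so 1/n_f² − 1/n_i² = 0.1876.
Trying n_f = 2 gives 1/n_i² = 0.06239, i.e. n_i ≈ 4; this pair matches.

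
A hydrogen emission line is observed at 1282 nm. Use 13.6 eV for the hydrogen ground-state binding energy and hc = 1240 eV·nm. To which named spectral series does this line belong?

ΔE = 1240/1282 = 0.9672 eV.
This matches 13.6 × (1/3² − 1/5²), so n_f = 3: the Paschen series.

Paschen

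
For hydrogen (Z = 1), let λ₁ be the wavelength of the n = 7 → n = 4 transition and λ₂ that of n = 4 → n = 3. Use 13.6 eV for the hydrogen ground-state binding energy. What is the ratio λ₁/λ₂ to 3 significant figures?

1.15

λ ∝ 1/ΔE ∝ 1/(1/n_f² − 1/n_i²), and the Z² and hc factors cancel in the ratio.
λ₁/λ₂ = (1/3² − 1/4²)/(1/4² − 1/7²) = 0.04861/0.04209 = 1.15.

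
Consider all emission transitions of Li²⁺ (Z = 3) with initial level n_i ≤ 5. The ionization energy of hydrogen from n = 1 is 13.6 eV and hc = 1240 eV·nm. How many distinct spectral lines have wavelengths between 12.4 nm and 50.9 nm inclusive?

2

Enumerate all n_i → n_f pairs with 1 ≤ n_f < n_i ≤ 5 and compute λ = 1240 / [13.6·9·(1/n_f² − 1/n_i²)].
Lines falling in [12.4, 50.9] nm: 2→1 (13.51 nm), 5→2 (48.24 nm).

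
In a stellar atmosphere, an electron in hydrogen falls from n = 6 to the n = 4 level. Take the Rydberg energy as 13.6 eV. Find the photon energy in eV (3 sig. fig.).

0.472 eV

E_6 = −13.60/36 = −0.3778 eV and E_4 = −13.60/16 = −0.8500 eV.
The photon energy is |E_6 − E_4| = 0.472 eV.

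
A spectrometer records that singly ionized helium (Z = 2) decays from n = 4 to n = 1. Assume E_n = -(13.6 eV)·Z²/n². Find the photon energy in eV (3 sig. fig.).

51.0 eV

The Bohr energies scale as Z², so for Z = 2: E_n = −54.40/n² eV.
E_4 = −54.40/16 = −3.400 eV and E_1 = −54.40/1 = −54.40 eV.
The photon energy is |E_4 − E_1| = 51.0 eV.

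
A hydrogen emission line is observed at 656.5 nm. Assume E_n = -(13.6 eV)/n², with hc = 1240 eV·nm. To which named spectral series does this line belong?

ΔE = 1240/656.5 = 1.889 eV.
This matches 13.6 × (1/2² − 1/3²), so n_f = 2: the Balmer series.

Balmer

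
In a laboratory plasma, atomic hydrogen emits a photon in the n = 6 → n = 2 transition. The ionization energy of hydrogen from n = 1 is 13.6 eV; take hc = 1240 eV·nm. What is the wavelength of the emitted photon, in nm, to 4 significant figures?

410.3 nm

ΔE = 13.60 × (1/2² − 1/6²) = 13.60 × 0.2222 = 3.022 eV.
λ = hc/ΔE = 1240 / 3.022 = 410.3 nm.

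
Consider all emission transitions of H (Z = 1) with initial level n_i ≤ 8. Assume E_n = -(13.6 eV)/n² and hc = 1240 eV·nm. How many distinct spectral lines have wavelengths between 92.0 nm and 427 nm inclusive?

Enumerate all n_i → n_f pairs with 1 ≤ n_f < n_i ≤ 8 and compute λ = 1240 / [13.6·1·(1/n_f² − 1/n_i²)].
Lines falling in [92.0, 427] nm: 8→1 (92.62 nm), 7→1 (93.08 nm), 6→1 (93.78 nm), 5→1 (94.98 nm), 4→1 (97.25 nm), 3→1 (102.6 nm), 2→1 (121.6 nm), 8→2 (389.0 nm), 7→2 (397.1 nm), 6→2 (410.3 nm).

10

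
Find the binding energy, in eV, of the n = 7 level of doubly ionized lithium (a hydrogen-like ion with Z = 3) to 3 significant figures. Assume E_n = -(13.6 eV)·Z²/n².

E_n = −13.6 Z²/n² = −122.4/n² eV for Z = 3.
E_7 = −122.4/49 = −2.50 eV, so ionization (to E = 0) requires 2.50 eV.

2.50 eV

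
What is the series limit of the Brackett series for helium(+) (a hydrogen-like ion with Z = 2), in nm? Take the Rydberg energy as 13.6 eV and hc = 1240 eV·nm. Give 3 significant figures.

365 nm

The Brackett series has lower level n_f = 4; the series limit corresponds to n_i → ∞.
ΔE_max = 13.6 × 4 / 4² = 3.400 eV.
λ_min = 1240 / 3.400 = 365 nm.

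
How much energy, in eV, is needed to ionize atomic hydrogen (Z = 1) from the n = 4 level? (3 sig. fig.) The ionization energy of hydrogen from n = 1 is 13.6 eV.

0.850 eV

E_4 = −13.60/16 = −0.850 eV, so ionization (to E = 0) requires 0.850 eV.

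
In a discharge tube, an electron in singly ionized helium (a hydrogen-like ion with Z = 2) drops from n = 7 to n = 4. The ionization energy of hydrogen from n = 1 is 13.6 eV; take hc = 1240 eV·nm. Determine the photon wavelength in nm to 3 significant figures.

For Z = 2 the level energies scale as Z², so the effective Rydberg energy is 13.6 × 4 = 54.40 eV.
ΔE = 54.40 × (1/4² − 1/7²) = 54.40 × 0.04209 = 2.290 eV.
λ = hc/ΔE = 1240 / 2.290 = 542 nm.

542 nm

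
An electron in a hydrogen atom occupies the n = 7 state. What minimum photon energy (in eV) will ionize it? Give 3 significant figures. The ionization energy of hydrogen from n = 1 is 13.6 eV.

E_7 = −13.60/49 = −0.278 eV, so ionization (to E = 0) requires 0.278 eV.

0.278 eV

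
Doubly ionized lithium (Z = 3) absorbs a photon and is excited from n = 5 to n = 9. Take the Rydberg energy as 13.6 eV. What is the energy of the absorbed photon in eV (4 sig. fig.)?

The Bohr energies scale as Z², so for Z = 3: E_n = −122.4/n² eV.
E_9 = −122.4/81 = −1.511 eV and E_5 = −122.4/25 = −4.896 eV.
The photon energy is |E_9 − E_5| = 3.385 eV.

3.385 eV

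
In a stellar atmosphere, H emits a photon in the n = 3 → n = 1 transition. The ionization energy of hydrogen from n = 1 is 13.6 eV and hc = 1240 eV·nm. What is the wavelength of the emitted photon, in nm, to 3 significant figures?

ΔE = 13.60 × (1/1² − 1/3²) = 13.60 × 0.8889 = 12.09 eV.
λ = hc/ΔE = 1240 / 12.09 = 103 nm.
This line belongs to the Lyman series.

103 nm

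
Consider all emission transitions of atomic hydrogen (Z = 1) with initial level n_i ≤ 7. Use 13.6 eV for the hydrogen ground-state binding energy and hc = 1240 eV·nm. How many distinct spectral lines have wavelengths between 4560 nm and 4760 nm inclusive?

1

Enumerate all n_i → n_f pairs with 1 ≤ n_f < n_i ≤ 7 and compute λ = 1240 / [13.6·1·(1/n_f² − 1/n_i²)].
Lines falling in [4560, 4760] nm: 7→5 (4654 nm).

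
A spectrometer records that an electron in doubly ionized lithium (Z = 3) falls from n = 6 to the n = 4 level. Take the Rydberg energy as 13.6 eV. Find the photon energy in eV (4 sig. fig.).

4.250 eV

The Bohr energies scale as Z², so for Z = 3: E_n = −122.4/n² eV.
E_6 = −122.4/36 = −3.400 eV and E_4 = −122.4/16 = −7.650 eV.
The photon energy is |E_6 − E_4| = 4.250 eV.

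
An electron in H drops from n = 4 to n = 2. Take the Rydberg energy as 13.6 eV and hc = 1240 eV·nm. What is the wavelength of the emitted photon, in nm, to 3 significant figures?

ΔE = 13.60 × (1/2² − 1/4²) = 13.60 × 0.1875 = 2.550 eV.
λ = hc/ΔE = 1240 / 2.550 = 486 nm.
This line belongs to the Balmer series.

486 nm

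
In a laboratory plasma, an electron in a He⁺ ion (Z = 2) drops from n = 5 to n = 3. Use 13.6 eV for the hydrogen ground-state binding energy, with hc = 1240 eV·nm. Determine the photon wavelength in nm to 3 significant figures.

321 nm

For Z = 2 the level energies scale as Z², so the effective Rydberg energy is 13.6 × 4 = 54.40 eV.
ΔE = 54.40 × (1/3² − 1/5²) = 54.40 × 0.07111 = 3.868 eV.
λ = hc/ΔE = 1240 / 3.868 = 321 nm.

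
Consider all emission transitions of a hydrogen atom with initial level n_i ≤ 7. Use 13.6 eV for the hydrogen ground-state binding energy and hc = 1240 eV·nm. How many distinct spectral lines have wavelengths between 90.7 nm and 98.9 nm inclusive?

Enumerate all n_i → n_f pairs with 1 ≤ n_f < n_i ≤ 7 and compute λ = 1240 / [13.6·1·(1/n_f² − 1/n_i²)].
Lines falling in [90.7, 98.9] nm: 7→1 (93.08 nm), 6→1 (93.78 nm), 5→1 (94.98 nm), 4→1 (97.25 nm).

4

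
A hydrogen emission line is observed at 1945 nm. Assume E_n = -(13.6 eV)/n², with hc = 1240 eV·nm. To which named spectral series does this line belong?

ΔE = 1240/1945 = 0.6375 eV.
This matches 13.6 × (1/4² − 1/8²), so n_f = 4: the Brackett series.

Brackett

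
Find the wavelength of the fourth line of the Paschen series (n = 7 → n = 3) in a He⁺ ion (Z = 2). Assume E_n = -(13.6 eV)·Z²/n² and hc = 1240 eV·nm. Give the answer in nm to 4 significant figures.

251.3 nm

The Paschen series terminates on n_f = 3; the fourth line has n_i = 3+4 = 7.
ΔE = 54.40 × (1/3² − 1/7²) = 4.934 eV.
λ = 1240 / 4.934 = 251.3 nm.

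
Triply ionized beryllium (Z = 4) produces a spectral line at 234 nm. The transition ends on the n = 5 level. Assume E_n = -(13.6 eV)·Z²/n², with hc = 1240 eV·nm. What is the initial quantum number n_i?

n_i = 8

The photon energy is ΔE = hc/λ = 1240 / 234 = 5.299 eV.
With Z = 4, ΔE = 217.6 × (1/n_f² − 1/n_i²), so 1/n_f² − 1/n_i² = 0.02435.
With n_f = 5: 1/n_i² = 1/25 − 0.02435 = 0.01565, so n_i ≈ 7.99.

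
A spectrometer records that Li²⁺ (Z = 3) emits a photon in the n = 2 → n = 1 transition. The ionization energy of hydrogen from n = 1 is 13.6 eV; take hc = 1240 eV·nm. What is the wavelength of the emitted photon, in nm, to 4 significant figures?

For Z = 3 the level energies scale as Z², so the effective Rydberg energy is 13.6 × 9 = 122.4 eV.
ΔE = 122.4 × (1/1² − 1/2²) = 122.4 × 0.7500 = 91.80 eV.
λ = hc/ΔE = 1240 / 91.80 = 13.51 nm.

13.51 nm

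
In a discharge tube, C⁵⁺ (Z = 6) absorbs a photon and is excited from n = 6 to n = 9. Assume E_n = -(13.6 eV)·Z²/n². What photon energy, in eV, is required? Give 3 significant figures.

The Bohr energies scale as Z², so for Z = 6: E_n = −489.6/n² eV.
E_9 = −489.6/81 = −6.044 eV and E_6 = −489.6/36 = −13.60 eV.
The photon energy is |E_9 − E_6| = 7.56 eV.

7.56 eV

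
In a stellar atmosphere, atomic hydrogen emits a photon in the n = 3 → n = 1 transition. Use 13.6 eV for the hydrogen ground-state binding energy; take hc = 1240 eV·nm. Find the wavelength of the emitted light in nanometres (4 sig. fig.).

ΔE = 13.60 × (1/1² − 1/3²) = 13.60 × 0.8889 = 12.09 eV.
λ = hc/ΔE = 1240 / 12.09 = 102.6 nm.
This line belongs to the Lyman series.

102.6 nm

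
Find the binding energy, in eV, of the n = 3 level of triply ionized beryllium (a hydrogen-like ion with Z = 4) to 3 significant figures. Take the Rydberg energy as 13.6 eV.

24.2 eV

E_n = −13.6 Z²/n² = −217.6/n² eV for Z = 4.
E_3 = −217.6/9 = −24.2 eV, so ionization (to E = 0) requires 24.2 eV.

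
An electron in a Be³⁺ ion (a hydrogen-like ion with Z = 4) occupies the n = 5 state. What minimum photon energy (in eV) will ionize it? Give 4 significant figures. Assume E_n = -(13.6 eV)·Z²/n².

E_n = −13.6 Z²/n² = −217.6/n² eV for Z = 4.
E_5 = −217.6/25 = −8.704 eV, so ionization (to E = 0) requires 8.704 eV.

8.704 eV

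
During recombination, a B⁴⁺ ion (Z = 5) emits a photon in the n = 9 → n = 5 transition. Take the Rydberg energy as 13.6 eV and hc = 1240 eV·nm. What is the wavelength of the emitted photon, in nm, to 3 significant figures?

For Z = 5 the level energies scale as Z², so the effective Rydberg energy is 13.6 × 25 = 340.0 eV.
ΔE = 340.0 × (1/5² − 1/9²) = 340.0 × 0.02765 = 9.402 eV.
λ = hc/ΔE = 1240 / 9.402 = 132 nm.

132 nm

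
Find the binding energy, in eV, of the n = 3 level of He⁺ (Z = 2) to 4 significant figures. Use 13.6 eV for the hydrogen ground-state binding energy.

6.044 eV

E_n = −13.6 Z²/n² = −54.40/n² eV for Z = 2.
E_3 = −54.40/9 = −6.044 eV, so ionization (to E = 0) requires 6.044 eV.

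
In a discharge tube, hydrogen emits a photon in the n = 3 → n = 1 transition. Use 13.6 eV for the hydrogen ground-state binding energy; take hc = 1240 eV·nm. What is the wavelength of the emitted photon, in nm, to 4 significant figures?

102.6 nm

ΔE = 13.60 × (1/1² − 1/3²) = 13.60 × 0.8889 = 12.09 eV.
λ = hc/ΔE = 1240 / 12.09 = 102.6 nm.
This line belongs to the Lyman series.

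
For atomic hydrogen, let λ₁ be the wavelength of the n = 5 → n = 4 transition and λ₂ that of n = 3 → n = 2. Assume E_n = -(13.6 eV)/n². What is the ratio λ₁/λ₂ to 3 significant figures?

λ ∝ 1/ΔE ∝ 1/(1/n_f² − 1/n_i²), and the Z² and hc factors cancel in the ratio.
λ₁/λ₂ = (1/2² − 1/3²)/(1/4² − 1/5²) = 0.1389/0.02250 = 6.17.

6.17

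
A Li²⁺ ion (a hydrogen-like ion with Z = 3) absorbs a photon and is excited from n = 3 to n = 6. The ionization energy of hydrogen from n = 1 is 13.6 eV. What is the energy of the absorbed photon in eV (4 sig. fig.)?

The Bohr energies scale as Z², so for Z = 3: E_n = −122.4/n² eV.
E_6 = −122.4/36 = −3.400 eV and E_3 = −122.4/9 = −13.60 eV.
The photon energy is |E_6 − E_3| = 10.20 eV.

10.20 eV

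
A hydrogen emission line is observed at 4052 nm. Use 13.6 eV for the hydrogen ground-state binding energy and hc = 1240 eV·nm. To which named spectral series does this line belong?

Brackett

ΔE = 1240/4052 = 0.3060 eV.
This matches 13.6 × (1/4² − 1/5²), so n_f = 4: the Brackett series.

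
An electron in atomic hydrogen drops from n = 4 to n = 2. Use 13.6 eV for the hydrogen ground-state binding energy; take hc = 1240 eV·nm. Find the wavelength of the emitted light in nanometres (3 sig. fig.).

486 nm

ΔE = 13.60 × (1/2² − 1/4²) = 13.60 × 0.1875 = 2.550 eV.
λ = hc/ΔE = 1240 / 2.550 = 486 nm.
This line belongs to the Balmer series.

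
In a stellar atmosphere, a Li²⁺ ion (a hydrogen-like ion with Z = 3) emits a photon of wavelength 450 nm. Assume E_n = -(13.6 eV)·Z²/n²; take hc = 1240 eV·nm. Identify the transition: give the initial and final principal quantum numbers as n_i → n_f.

The photon energy is ΔE = hc/λ = 1240 / 450 = 2.756 eV.
With Z = 3, ΔE = 122.4 × (1/n_f² − 1/n_i²), so 1/n_f² − 1/n_i² = 0.02251.
Trying n_f = 4 gives 1/n_i² = 0.03999, i.e. n_i ≈ 5; this pair matches.

n_i = 5, n_f = 4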